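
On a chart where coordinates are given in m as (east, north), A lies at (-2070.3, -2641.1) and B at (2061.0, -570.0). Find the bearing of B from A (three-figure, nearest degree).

063°

Δeast = 2061.0 − -2070.3 = 4131.30; Δnorth = -570.0 − -2641.1 = 2071.10.
Bearing = atan2(Δeast, Δnorth) mod 360° = 63.37° ≈ 063°.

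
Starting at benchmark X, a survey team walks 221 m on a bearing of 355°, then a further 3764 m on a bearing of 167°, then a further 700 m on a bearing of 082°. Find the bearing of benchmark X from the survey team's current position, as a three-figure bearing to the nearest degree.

Leg 1 (355°, 221 m): east 221 sin 355° = -19.26, north 221 cos 355° = 220.16
Leg 2 (167°, 3764 m): east 3764 sin 167° = 846.72, north 3764 cos 167° = -3667.53
Leg 3 (082°, 700 m): east 700 sin 82° = 693.19, north 700 cos 82° = 97.42
Net displacement: 1520.64 east, -3349.95 north. Direction back to start is (-1520.64, 3349.95): bearing = atan2(-1520.64, 3349.95) mod 360° = 335.59° ≈ 336°.

336°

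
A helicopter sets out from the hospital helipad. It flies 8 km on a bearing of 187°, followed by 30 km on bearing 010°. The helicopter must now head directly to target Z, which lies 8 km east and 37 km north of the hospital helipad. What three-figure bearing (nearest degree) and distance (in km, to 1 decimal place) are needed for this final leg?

Leg 1 (187°, 8 km): east 8 sin 187° = -0.97, north 8 cos 187° = -7.94
Leg 2 (010°, 30 km): east 30 sin 10° = 5.21, north 30 cos 10° = 29.54
Current position: (4.23, 21.60). Target: (8, 37). Remaining: Δeast = 3.77, Δnorth = 15.40.
Bearing = atan2(3.77, 15.40) mod 360° = 13.74°; distance = √((3.77)² + (15.40)²) = 15.850 km.

014°, 15.8 km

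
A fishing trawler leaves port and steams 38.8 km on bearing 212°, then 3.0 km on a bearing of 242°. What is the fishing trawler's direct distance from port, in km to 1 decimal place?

Leg 1 (212°, 38.8 km): east 38.8 sin 212° = -20.56, north 38.8 cos 212° = -32.90
Leg 2 (242°, 3.0 km): east 3.0 sin 242° = -2.65, north 3.0 cos 242° = -1.41
Net: -23.21 east, -34.31 north. Distance = √((-23.21)² + (-34.31)²) = 41.425 km.

41.4 km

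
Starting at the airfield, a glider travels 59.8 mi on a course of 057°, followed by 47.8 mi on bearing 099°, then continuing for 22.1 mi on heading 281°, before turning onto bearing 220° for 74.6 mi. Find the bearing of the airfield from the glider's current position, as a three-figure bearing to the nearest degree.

315°

Leg 1 (057°, 59.8 mi): east 59.8 sin 57° = 50.15, north 59.8 cos 57° = 32.57
Leg 2 (099°, 47.8 mi): east 47.8 sin 99° = 47.21, north 47.8 cos 99° = -7.48
Leg 3 (281°, 22.1 mi): east 22.1 sin 281° = -21.69, north 22.1 cos 281° = 4.22
Leg 4 (220°, 74.6 mi): east 74.6 sin 220° = -47.95, north 74.6 cos 220° = -57.15
Net displacement: 27.72 east, -27.84 north. Direction back to start is (-27.72, 27.84): bearing = atan2(-27.72, 27.84) mod 360° = 315.12° ≈ 315°.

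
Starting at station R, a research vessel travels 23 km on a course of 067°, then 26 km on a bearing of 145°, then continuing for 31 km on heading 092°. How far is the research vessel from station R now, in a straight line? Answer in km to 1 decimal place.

68.4 km

Leg 1 (067°, 23 km): east 23 sin 67° = 21.17, north 23 cos 67° = 8.99
Leg 2 (145°, 26 km): east 26 sin 145° = 14.91, north 26 cos 145° = -21.30
Leg 3 (092°, 31 km): east 31 sin 92° = 30.98, north 31 cos 92° = -1.08
Net: 67.07 east, -13.39 north. Distance = √((67.07)² + (-13.39)²) = 68.390 km.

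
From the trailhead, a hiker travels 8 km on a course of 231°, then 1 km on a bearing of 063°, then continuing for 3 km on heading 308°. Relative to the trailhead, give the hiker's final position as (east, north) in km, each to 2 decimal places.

(-7.69, -2.73)

Leg 1 (231°, 8 km): east 8 sin 231° = -6.22, north 8 cos 231° = -5.03
Leg 2 (063°, 1 km): east 1 sin 63° = 0.89, north 1 cos 63° = 0.45
Leg 3 (308°, 3 km): east 3 sin 308° = -2.36, north 3 cos 308° = 1.85
Summing: -7.69 km east, -2.73 km north → (-7.69, -2.73).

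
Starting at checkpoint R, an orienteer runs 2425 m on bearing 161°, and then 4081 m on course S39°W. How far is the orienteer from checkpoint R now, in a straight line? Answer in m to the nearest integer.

5747 m

Leg 1 (161°, 2425 m): east 2425 sin 161° = 789.50, north 2425 cos 161° = -2292.88
Leg 2 (S39°W, 4081 m): east 4081 sin 219° = -2568.26, north 4081 cos 219° = -3171.53
Net: -1778.75 east, -5464.42 north. Distance = √((-1778.75)² + (-5464.42)²) = 5746.634 m.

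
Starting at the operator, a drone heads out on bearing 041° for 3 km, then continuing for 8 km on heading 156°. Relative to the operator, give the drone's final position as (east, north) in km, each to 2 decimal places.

(5.22, -5.04)

Leg 1 (041°, 3 km): east 3 sin 41° = 1.97, north 3 cos 41° = 2.26
Leg 2 (156°, 8 km): east 8 sin 156° = 3.25, north 8 cos 156° = -7.31
Summing: 5.22 km east, -5.04 km north → (5.22, -5.04).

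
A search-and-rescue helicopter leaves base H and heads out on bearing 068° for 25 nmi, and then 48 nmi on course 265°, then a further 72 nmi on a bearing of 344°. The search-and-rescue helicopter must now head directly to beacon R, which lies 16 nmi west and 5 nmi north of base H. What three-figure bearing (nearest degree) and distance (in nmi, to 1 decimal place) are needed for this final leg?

Leg 1 (068°, 25 nmi): east 25 sin 68° = 23.18, north 25 cos 68° = 9.37
Leg 2 (265°, 48 nmi): east 48 sin 265° = -47.82, north 48 cos 265° = -4.18
Leg 3 (344°, 72 nmi): east 72 sin 344° = -19.85, north 72 cos 344° = 69.21
Current position: (-44.48, 74.39). Target: (-16, 5). Remaining: Δeast = 28.48, Δnorth = -69.39.
Bearing = atan2(28.48, -69.39) mod 360° = 157.68°; distance = √((28.48)² + (-69.39)²) = 75.011 nmi.

158°, 75.0 nmi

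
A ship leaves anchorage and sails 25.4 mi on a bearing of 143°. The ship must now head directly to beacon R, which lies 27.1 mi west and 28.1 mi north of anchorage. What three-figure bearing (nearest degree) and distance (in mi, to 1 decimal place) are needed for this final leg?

319°, 64.3 mi

Leg 1 (143°, 25.4 mi): east 25.4 sin 143° = 15.29, north 25.4 cos 143° = -20.29
Current position: (15.29, -20.29). Target: (-27.1, 28.1). Remaining: Δeast = -42.39, Δnorth = 48.39.
Bearing = atan2(-42.39, 48.39) mod 360° = 318.78°; distance = √((-42.39)² + (48.39)²) = 64.325 mi.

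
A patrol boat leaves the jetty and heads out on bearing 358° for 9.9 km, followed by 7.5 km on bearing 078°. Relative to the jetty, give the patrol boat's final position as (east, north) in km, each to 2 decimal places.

Leg 1 (358°, 9.9 km): east 9.9 sin 358° = -0.35, north 9.9 cos 358° = 9.89
Leg 2 (078°, 7.5 km): east 7.5 sin 78° = 7.34, north 7.5 cos 78° = 1.56
Summing: 6.99 km east, 11.45 km north → (6.99, 11.45).

(6.99, 11.45)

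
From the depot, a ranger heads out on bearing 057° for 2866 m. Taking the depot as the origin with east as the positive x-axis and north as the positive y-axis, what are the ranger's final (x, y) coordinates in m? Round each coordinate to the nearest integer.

(2404, 1561)

Leg 1 (057°, 2866 m): east 2866 sin 57° = 2403.63, north 2866 cos 57° = 1560.94
Summing: 2403.63 m east, 1560.94 m north → (2404, 1561).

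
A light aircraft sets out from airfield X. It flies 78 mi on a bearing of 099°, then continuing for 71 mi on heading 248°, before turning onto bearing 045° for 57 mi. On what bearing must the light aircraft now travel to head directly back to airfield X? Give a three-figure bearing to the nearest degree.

Leg 1 (099°, 78 mi): east 78 sin 99° = 77.04, north 78 cos 99° = -12.20
Leg 2 (248°, 71 mi): east 71 sin 248° = -65.83, north 71 cos 248° = -26.60
Leg 3 (045°, 57 mi): east 57 sin 45° = 40.31, north 57 cos 45° = 40.31
Net displacement: 51.51 east, 1.51 north. Direction back to start is (-51.51, -1.51): bearing = atan2(-51.51, -1.51) mod 360° = 268.33° ≈ 268°.

268°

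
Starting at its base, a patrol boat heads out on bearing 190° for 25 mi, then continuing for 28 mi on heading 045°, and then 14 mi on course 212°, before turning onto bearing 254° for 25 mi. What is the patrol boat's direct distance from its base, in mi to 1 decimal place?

28.5 mi

Leg 1 (190°, 25 mi): east 25 sin 190° = -4.34, north 25 cos 190° = -24.62
Leg 2 (045°, 28 mi): east 28 sin 45° = 19.80, north 28 cos 45° = 19.80
Leg 3 (212°, 14 mi): east 14 sin 212° = -7.42, north 14 cos 212° = -11.87
Leg 4 (254°, 25 mi): east 25 sin 254° = -24.03, north 25 cos 254° = -6.89
Net: -15.99 east, -23.58 north. Distance = √((-15.99)² + (-23.58)²) = 28.496 mi.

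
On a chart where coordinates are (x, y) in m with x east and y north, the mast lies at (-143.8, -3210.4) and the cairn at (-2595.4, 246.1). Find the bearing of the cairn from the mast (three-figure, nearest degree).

325°

Δeast = -2595.4 − -143.8 = -2451.60; Δnorth = 246.1 − -3210.4 = 3456.50.
Bearing = atan2(Δeast, Δnorth) mod 360° = 324.65° ≈ 325°.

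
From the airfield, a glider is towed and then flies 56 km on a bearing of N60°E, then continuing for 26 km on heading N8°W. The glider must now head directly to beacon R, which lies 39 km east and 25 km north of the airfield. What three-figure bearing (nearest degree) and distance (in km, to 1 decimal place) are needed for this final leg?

192°, 29.3 km

Leg 1 (N60°E, 56 km): east 56 sin 60° = 48.50, north 56 cos 60° = 28.00
Leg 2 (N8°W, 26 km): east 26 sin 352° = -3.62, north 26 cos 352° = 25.75
Current position: (44.88, 53.75). Target: (39, 25). Remaining: Δeast = -5.88, Δnorth = -28.75.
Bearing = atan2(-5.88, -28.75) mod 360° = 191.56°; distance = √((-5.88)² + (-28.75)²) = 29.342 km.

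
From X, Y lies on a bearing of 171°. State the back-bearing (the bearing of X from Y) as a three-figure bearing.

Back-bearing = 171° + 180° = 351°.

351°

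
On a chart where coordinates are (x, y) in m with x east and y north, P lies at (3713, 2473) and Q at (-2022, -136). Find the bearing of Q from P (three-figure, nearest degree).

246°

Δeast = -2022 − 3713 = -5735.00; Δnorth = -136 − 2473 = -2609.00.
Bearing = atan2(Δeast, Δnorth) mod 360° = 245.54° ≈ 246°.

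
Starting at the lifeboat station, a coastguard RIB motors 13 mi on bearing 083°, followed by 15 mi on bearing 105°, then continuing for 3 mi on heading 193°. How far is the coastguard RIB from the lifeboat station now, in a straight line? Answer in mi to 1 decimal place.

Leg 1 (083°, 13 mi): east 13 sin 83° = 12.90, north 13 cos 83° = 1.58
Leg 2 (105°, 15 mi): east 15 sin 105° = 14.49, north 15 cos 105° = -3.88
Leg 3 (193°, 3 mi): east 3 sin 193° = -0.67, north 3 cos 193° = -2.92
Net: 26.72 east, -5.22 north. Distance = √((26.72)² + (-5.22)²) = 27.223 mi.

27.2 mi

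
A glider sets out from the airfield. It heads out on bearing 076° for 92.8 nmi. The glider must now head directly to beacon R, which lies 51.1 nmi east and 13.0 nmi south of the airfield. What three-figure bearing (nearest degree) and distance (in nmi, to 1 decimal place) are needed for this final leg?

Leg 1 (076°, 92.8 nmi): east 92.8 sin 76° = 90.04, north 92.8 cos 76° = 22.45
Current position: (90.04, 22.45). Target: (51.1, -13.0). Remaining: Δeast = -38.94, Δnorth = -35.45.
Bearing = atan2(-38.94, -35.45) mod 360° = 227.69°; distance = √((-38.94)² + (-35.45)²) = 52.662 nmi.

228°, 52.7 nmi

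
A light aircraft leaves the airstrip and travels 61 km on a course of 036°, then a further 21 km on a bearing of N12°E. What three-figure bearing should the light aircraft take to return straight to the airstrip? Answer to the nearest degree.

210°

Leg 1 (036°, 61 km): east 61 sin 36° = 35.85, north 61 cos 36° = 49.35
Leg 2 (N12°E, 21 km): east 21 sin 12° = 4.37, north 21 cos 12° = 20.54
Net displacement: 40.22 east, 69.89 north. Direction back to start is (-40.22, -69.89): bearing = atan2(-40.22, -69.89) mod 360° = 209.92° ≈ 210°.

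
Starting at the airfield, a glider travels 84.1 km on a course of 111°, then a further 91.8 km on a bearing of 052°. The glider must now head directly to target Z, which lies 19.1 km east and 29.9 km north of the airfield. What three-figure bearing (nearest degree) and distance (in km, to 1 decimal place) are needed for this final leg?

Leg 1 (111°, 84.1 km): east 84.1 sin 111° = 78.51, north 84.1 cos 111° = -30.14
Leg 2 (052°, 91.8 km): east 91.8 sin 52° = 72.34, north 91.8 cos 52° = 56.52
Current position: (150.85, 26.38). Target: (19.1, 29.9). Remaining: Δeast = -131.75, Δnorth = 3.52.
Bearing = atan2(-131.75, 3.52) mod 360° = 271.53°; distance = √((-131.75)² + (3.52)²) = 131.801 km.

272°, 131.8 km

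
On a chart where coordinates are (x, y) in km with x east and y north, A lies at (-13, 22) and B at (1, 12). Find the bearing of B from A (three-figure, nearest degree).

126°

Δeast = 1 − -13 = 14.00; Δnorth = 12 − 22 = -10.00.
Bearing = atan2(Δeast, Δnorth) mod 360° = 125.54° ≈ 126°.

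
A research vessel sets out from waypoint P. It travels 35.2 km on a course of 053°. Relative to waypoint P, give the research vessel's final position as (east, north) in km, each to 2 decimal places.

Leg 1 (053°, 35.2 km): east 35.2 sin 53° = 28.11, north 35.2 cos 53° = 21.18
Summing: 28.11 km east, 21.18 km north → (28.11, 21.18).

(28.11, 21.18)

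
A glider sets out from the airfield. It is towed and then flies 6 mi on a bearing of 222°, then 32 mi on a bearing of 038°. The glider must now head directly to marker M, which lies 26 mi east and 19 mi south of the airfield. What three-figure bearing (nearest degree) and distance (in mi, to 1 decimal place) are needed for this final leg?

165°, 41.1 mi

Leg 1 (222°, 6 mi): east 6 sin 222° = -4.01, north 6 cos 222° = -4.46
Leg 2 (038°, 32 mi): east 32 sin 38° = 19.70, north 32 cos 38° = 25.22
Current position: (15.69, 20.76). Target: (26, -19). Remaining: Δeast = 10.31, Δnorth = -39.76.
Bearing = atan2(10.31, -39.76) mod 360° = 165.46°; distance = √((10.31)² + (-39.76)²) = 41.073 mi.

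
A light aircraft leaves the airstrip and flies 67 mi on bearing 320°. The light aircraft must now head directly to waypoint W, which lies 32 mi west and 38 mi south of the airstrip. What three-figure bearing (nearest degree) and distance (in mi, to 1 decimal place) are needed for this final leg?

Leg 1 (320°, 67 mi): east 67 sin 320° = -43.07, north 67 cos 320° = 51.32
Current position: (-43.07, 51.32). Target: (-32, -38). Remaining: Δeast = 11.07, Δnorth = -89.32.
Bearing = atan2(11.07, -89.32) mod 360° = 172.94°; distance = √((11.07)² + (-89.32)²) = 90.008 mi.

173°, 90.0 mi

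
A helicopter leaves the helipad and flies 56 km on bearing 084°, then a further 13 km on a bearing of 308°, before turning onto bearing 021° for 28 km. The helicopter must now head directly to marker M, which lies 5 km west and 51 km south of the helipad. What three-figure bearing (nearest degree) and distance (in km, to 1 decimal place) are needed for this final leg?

Leg 1 (084°, 56 km): east 56 sin 84° = 55.69, north 56 cos 84° = 5.85
Leg 2 (308°, 13 km): east 13 sin 308° = -10.24, north 13 cos 308° = 8.00
Leg 3 (021°, 28 km): east 28 sin 21° = 10.03, north 28 cos 21° = 26.14
Current position: (55.48, 40.00). Target: (-5, -51). Remaining: Δeast = -60.48, Δnorth = -91.00.
Bearing = atan2(-60.48, -91.00) mod 360° = 213.61°; distance = √((-60.48)² + (-91.00)²) = 109.265 km.

214°, 109.3 km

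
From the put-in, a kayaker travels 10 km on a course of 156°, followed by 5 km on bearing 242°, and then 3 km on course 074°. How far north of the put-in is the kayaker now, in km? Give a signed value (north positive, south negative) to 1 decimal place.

-10.7 km

Leg 1 (156°, 10 km): east 10 sin 156° = 4.07, north 10 cos 156° = -9.14
Leg 2 (242°, 5 km): east 5 sin 242° = -4.41, north 5 cos 242° = -2.35
Leg 3 (074°, 3 km): east 3 sin 74° = 2.88, north 3 cos 74° = 0.83
Net north component: -10.66 km.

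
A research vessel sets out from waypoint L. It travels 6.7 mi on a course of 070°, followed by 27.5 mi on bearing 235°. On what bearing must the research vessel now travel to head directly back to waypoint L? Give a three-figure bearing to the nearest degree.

Leg 1 (070°, 6.7 mi): east 6.7 sin 70° = 6.30, north 6.7 cos 70° = 2.29
Leg 2 (235°, 27.5 mi): east 27.5 sin 235° = -22.53, north 27.5 cos 235° = -15.77
Net displacement: -16.23 east, -13.48 north. Direction back to start is (16.23, 13.48): bearing = atan2(16.23, 13.48) mod 360° = 50.29° ≈ 050°.

050°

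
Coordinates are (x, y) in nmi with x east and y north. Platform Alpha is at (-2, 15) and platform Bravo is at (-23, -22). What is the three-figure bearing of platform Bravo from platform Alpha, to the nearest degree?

210°

Δeast = -23 − -2 = -21.00; Δnorth = -22 − 15 = -37.00.
Bearing = atan2(Δeast, Δnorth) mod 360° = 209.58° ≈ 210°.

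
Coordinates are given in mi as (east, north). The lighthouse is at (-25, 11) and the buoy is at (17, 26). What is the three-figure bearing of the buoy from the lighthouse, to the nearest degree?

Δeast = 17 − -25 = 42.00; Δnorth = 26 − 11 = 15.00.
Bearing = atan2(Δeast, Δnorth) mod 360° = 70.35° ≈ 070°.

070°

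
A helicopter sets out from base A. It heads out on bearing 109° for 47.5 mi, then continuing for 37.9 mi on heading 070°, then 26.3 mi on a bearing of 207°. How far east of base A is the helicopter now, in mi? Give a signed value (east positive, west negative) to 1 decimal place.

Leg 1 (109°, 47.5 mi): east 47.5 sin 109° = 44.91, north 47.5 cos 109° = -15.46
Leg 2 (070°, 37.9 mi): east 37.9 sin 70° = 35.61, north 37.9 cos 70° = 12.96
Leg 3 (207°, 26.3 mi): east 26.3 sin 207° = -11.94, north 26.3 cos 207° = -23.43
Net east component: 68.59 mi.

68.6 mi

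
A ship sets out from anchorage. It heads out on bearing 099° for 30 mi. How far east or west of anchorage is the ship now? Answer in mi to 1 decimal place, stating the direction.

Leg 1 (099°, 30 mi): east 30 sin 99° = 29.63, north 30 cos 99° = -4.69
Net east component: 29.63 mi.

29.6 mi east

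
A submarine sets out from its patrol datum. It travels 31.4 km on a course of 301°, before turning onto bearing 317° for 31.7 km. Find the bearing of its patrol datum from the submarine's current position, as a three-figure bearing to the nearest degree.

129°

Leg 1 (301°, 31.4 km): east 31.4 sin 301° = -26.92, north 31.4 cos 301° = 16.17
Leg 2 (317°, 31.7 km): east 31.7 sin 317° = -21.62, north 31.7 cos 317° = 23.18
Net displacement: -48.53 east, 39.36 north. Direction back to start is (48.53, -39.36): bearing = atan2(48.53, -39.36) mod 360° = 129.04° ≈ 129°.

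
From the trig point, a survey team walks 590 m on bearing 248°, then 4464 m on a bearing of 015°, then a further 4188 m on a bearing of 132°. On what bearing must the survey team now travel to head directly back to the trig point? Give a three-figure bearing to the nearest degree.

Leg 1 (248°, 590 m): east 590 sin 248° = -547.04, north 590 cos 248° = -221.02
Leg 2 (015°, 4464 m): east 4464 sin 15° = 1155.37, north 4464 cos 15° = 4311.89
Leg 3 (132°, 4188 m): east 4188 sin 132° = 3112.29, north 4188 cos 132° = -2802.32
Net displacement: 3720.62 east, 1288.56 north. Direction back to start is (-3720.62, -1288.56): bearing = atan2(-3720.62, -1288.56) mod 360° = 250.90° ≈ 251°.

251°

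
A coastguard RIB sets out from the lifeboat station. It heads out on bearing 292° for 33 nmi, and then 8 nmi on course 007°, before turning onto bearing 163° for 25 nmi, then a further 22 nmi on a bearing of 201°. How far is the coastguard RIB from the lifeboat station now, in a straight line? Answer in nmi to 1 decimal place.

38.7 nmi

Leg 1 (292°, 33 nmi): east 33 sin 292° = -30.60, north 33 cos 292° = 12.36
Leg 2 (007°, 8 nmi): east 8 sin 7° = 0.97, north 8 cos 7° = 7.94
Leg 3 (163°, 25 nmi): east 25 sin 163° = 7.31, north 25 cos 163° = -23.91
Leg 4 (201°, 22 nmi): east 22 sin 201° = -7.88, north 22 cos 201° = -20.54
Net: -30.20 east, -24.14 north. Distance = √((-30.20)² + (-24.14)²) = 38.662 nmi.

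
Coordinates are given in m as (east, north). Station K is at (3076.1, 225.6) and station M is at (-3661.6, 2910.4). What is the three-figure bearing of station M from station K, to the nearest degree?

Δeast = -3661.6 − 3076.1 = -6737.70; Δnorth = 2910.4 − 225.6 = 2684.80.
Bearing = atan2(Δeast, Δnorth) mod 360° = 291.73° ≈ 292°.

292°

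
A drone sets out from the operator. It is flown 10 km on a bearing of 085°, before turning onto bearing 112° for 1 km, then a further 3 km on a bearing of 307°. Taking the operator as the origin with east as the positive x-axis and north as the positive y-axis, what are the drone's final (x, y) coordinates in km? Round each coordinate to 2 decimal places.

(8.49, 2.30)

Leg 1 (085°, 10 km): east 10 sin 85° = 9.96, north 10 cos 85° = 0.87
Leg 2 (112°, 1 km): east 1 sin 112° = 0.93, north 1 cos 112° = -0.37
Leg 3 (307°, 3 km): east 3 sin 307° = -2.40, north 3 cos 307° = 1.81
Summing: 8.49 km east, 2.30 km north → (8.49, 2.30).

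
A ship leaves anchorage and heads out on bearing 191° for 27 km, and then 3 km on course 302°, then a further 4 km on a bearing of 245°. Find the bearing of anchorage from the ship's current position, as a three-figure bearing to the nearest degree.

Leg 1 (191°, 27 km): east 27 sin 191° = -5.15, north 27 cos 191° = -26.50
Leg 2 (302°, 3 km): east 3 sin 302° = -2.54, north 3 cos 302° = 1.59
Leg 3 (245°, 4 km): east 4 sin 245° = -3.63, north 4 cos 245° = -1.69
Net displacement: -11.32 east, -26.60 north. Direction back to start is (11.32, 26.60): bearing = atan2(11.32, 26.60) mod 360° = 23.05° ≈ 023°.

023°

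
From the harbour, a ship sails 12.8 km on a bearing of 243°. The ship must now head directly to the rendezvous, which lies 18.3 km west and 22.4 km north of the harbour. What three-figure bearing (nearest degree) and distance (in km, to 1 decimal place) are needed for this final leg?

346°, 29.0 km

Leg 1 (243°, 12.8 km): east 12.8 sin 243° = -11.40, north 12.8 cos 243° = -5.81
Current position: (-11.40, -5.81). Target: (-18.3, 22.4). Remaining: Δeast = -6.90, Δnorth = 28.21.
Bearing = atan2(-6.90, 28.21) mod 360° = 346.27°; distance = √((-6.90)² + (28.21)²) = 29.041 km.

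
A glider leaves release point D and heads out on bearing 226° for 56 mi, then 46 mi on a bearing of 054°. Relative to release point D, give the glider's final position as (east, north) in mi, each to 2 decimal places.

Leg 1 (226°, 56 mi): east 56 sin 226° = -40.28, north 56 cos 226° = -38.90
Leg 2 (054°, 46 mi): east 46 sin 54° = 37.21, north 46 cos 54° = 27.04
Summing: -3.07 mi east, -11.86 mi north → (-3.07, -11.86).

(-3.07, -11.86)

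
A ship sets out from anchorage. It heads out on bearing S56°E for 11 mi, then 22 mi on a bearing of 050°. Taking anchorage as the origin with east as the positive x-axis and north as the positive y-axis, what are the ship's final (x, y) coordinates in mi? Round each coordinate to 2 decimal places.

Leg 1 (S56°E, 11 mi): east 11 sin 124° = 9.12, north 11 cos 124° = -6.15
Leg 2 (050°, 22 mi): east 22 sin 50° = 16.85, north 22 cos 50° = 14.14
Summing: 25.97 mi east, 7.99 mi north → (25.97, 7.99).

(25.97, 7.99)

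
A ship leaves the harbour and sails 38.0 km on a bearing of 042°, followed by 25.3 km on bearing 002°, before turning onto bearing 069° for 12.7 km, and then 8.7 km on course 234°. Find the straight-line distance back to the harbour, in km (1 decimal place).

Leg 1 (042°, 38.0 km): east 38.0 sin 42° = 25.43, north 38.0 cos 42° = 28.24
Leg 2 (002°, 25.3 km): east 25.3 sin 2° = 0.88, north 25.3 cos 2° = 25.28
Leg 3 (069°, 12.7 km): east 12.7 sin 69° = 11.86, north 12.7 cos 69° = 4.55
Leg 4 (234°, 8.7 km): east 8.7 sin 234° = -7.04, north 8.7 cos 234° = -5.11
Net: 31.13 east, 52.96 north. Distance = √((31.13)² + (52.96)²) = 61.432 km.

61.4 km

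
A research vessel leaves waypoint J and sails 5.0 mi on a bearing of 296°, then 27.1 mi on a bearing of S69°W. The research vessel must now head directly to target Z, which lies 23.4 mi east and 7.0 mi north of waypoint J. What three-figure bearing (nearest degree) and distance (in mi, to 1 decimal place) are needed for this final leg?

Leg 1 (296°, 5.0 mi): east 5.0 sin 296° = -4.49, north 5.0 cos 296° = 2.19
Leg 2 (S69°W, 27.1 mi): east 27.1 sin 249° = -25.30, north 27.1 cos 249° = -9.71
Current position: (-29.79, -7.52). Target: (23.4, 7.0). Remaining: Δeast = 53.19, Δnorth = 14.52.
Bearing = atan2(53.19, 14.52) mod 360° = 74.73°; distance = √((53.19)² + (14.52)²) = 55.140 mi.

075°, 55.1 mi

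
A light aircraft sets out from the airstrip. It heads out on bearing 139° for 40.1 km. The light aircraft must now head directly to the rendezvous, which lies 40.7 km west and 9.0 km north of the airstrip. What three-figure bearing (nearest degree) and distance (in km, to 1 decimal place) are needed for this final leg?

300°, 77.7 km

Leg 1 (139°, 40.1 km): east 40.1 sin 139° = 26.31, north 40.1 cos 139° = -30.26
Current position: (26.31, -30.26). Target: (-40.7, 9.0). Remaining: Δeast = -67.01, Δnorth = 39.26.
Bearing = atan2(-67.01, 39.26) mod 360° = 300.37°; distance = √((-67.01)² + (39.26)²) = 77.664 km.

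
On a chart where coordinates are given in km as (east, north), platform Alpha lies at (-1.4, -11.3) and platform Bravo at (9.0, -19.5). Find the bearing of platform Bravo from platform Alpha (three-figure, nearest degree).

128°

Δeast = 9.0 − -1.4 = 10.40; Δnorth = -19.5 − -11.3 = -8.20.
Bearing = atan2(Δeast, Δnorth) mod 360° = 128.25° ≈ 128°.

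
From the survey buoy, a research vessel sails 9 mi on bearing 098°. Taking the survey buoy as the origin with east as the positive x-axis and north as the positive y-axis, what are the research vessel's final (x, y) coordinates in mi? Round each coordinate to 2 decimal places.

Leg 1 (098°, 9 mi): east 9 sin 98° = 8.91, north 9 cos 98° = -1.25
Summing: 8.91 mi east, -1.25 mi north → (8.91, -1.25).

(8.91, -1.25)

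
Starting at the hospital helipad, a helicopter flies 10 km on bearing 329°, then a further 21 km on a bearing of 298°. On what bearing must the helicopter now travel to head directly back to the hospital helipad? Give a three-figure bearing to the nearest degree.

128°

Leg 1 (329°, 10 km): east 10 sin 329° = -5.15, north 10 cos 329° = 8.57
Leg 2 (298°, 21 km): east 21 sin 298° = -18.54, north 21 cos 298° = 9.86
Net displacement: -23.69 east, 18.43 north. Direction back to start is (23.69, -18.43): bearing = atan2(23.69, -18.43) mod 360° = 127.88° ≈ 128°.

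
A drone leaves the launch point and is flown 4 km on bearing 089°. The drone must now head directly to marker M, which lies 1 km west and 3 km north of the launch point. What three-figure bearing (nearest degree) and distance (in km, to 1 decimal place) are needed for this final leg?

300°, 5.8 km

Leg 1 (089°, 4 km): east 4 sin 89° = 4.00, north 4 cos 89° = 0.07
Current position: (4.00, 0.07). Target: (-1, 3). Remaining: Δeast = -5.00, Δnorth = 2.93.
Bearing = atan2(-5.00, 2.93) mod 360° = 300.37°; distance = √((-5.00)² + (2.93)²) = 5.795 km.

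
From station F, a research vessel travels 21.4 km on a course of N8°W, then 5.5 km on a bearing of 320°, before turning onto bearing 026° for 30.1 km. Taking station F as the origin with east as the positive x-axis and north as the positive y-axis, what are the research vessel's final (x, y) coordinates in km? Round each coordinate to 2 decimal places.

(6.68, 52.46)

Leg 1 (N8°W, 21.4 km): east 21.4 sin 352° = -2.98, north 21.4 cos 352° = 21.19
Leg 2 (320°, 5.5 km): east 5.5 sin 320° = -3.54, north 5.5 cos 320° = 4.21
Leg 3 (026°, 30.1 km): east 30.1 sin 26° = 13.19, north 30.1 cos 26° = 27.05
Summing: 6.68 km east, 52.46 km north → (6.68, 52.46).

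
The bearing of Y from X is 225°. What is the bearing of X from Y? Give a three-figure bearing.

Back-bearing = 225° − 180° = 045°.

045°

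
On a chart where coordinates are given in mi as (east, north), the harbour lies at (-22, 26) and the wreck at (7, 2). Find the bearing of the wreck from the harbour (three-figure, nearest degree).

Δeast = 7 − -22 = 29.00; Δnorth = 2 − 26 = -24.00.
Bearing = atan2(Δeast, Δnorth) mod 360° = 129.61° ≈ 130°.

130°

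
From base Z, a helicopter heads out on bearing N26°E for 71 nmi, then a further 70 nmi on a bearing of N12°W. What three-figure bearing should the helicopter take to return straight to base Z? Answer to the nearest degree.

Leg 1 (N26°E, 71 nmi): east 71 sin 26° = 31.12, north 71 cos 26° = 63.81
Leg 2 (N12°W, 70 nmi): east 70 sin 348° = -14.55, north 70 cos 348° = 68.47
Net displacement: 16.57 east, 132.28 north. Direction back to start is (-16.57, -132.28): bearing = atan2(-16.57, -132.28) mod 360° = 187.14° ≈ 187°.

187°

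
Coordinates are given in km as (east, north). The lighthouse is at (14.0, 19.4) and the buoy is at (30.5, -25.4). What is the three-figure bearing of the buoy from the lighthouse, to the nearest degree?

Δeast = 30.5 − 14.0 = 16.50; Δnorth = -25.4 − 19.4 = -44.80.
Bearing = atan2(Δeast, Δnorth) mod 360° = 159.78° ≈ 160°.

160°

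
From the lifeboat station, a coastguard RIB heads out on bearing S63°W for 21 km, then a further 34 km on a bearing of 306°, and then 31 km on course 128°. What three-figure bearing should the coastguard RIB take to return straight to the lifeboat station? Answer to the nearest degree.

Leg 1 (S63°W, 21 km): east 21 sin 243° = -18.71, north 21 cos 243° = -9.53
Leg 2 (306°, 34 km): east 34 sin 306° = -27.51, north 34 cos 306° = 19.98
Leg 3 (128°, 31 km): east 31 sin 128° = 24.43, north 31 cos 128° = -19.09
Net displacement: -21.79 east, -8.63 north. Direction back to start is (21.79, 8.63): bearing = atan2(21.79, 8.63) mod 360° = 68.38° ≈ 068°.

068°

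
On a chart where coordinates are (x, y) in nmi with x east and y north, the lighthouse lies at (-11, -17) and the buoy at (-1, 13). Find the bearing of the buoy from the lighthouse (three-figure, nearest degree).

018°

Δeast = -1 − -11 = 10.00; Δnorth = 13 − -17 = 30.00.
Bearing = atan2(Δeast, Δnorth) mod 360° = 18.43° ≈ 018°.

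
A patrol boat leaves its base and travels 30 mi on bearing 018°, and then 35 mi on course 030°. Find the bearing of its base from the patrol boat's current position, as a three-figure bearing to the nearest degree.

204°

Leg 1 (018°, 30 mi): east 30 sin 18° = 9.27, north 30 cos 18° = 28.53
Leg 2 (030°, 35 mi): east 35 sin 30° = 17.50, north 35 cos 30° = 30.31
Net displacement: 26.77 east, 58.84 north. Direction back to start is (-26.77, -58.84): bearing = atan2(-26.77, -58.84) mod 360° = 204.46° ≈ 204°.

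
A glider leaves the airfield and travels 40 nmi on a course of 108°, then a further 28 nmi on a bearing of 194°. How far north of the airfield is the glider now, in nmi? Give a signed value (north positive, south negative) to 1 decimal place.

Leg 1 (108°, 40 nmi): east 40 sin 108° = 38.04, north 40 cos 108° = -12.36
Leg 2 (194°, 28 nmi): east 28 sin 194° = -6.77, north 28 cos 194° = -27.17
Net north component: -39.53 nmi.

-39.5 nmi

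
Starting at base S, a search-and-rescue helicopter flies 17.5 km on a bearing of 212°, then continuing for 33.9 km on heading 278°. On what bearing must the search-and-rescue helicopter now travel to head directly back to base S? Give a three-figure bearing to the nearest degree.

Leg 1 (212°, 17.5 km): east 17.5 sin 212° = -9.27, north 17.5 cos 212° = -14.84
Leg 2 (278°, 33.9 km): east 33.9 sin 278° = -33.57, north 33.9 cos 278° = 4.72
Net displacement: -42.84 east, -10.12 north. Direction back to start is (42.84, 10.12): bearing = atan2(42.84, 10.12) mod 360° = 76.71° ≈ 077°.

077°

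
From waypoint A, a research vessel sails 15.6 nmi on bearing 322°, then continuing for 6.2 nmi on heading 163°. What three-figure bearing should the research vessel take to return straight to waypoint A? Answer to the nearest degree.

129°

Leg 1 (322°, 15.6 nmi): east 15.6 sin 322° = -9.60, north 15.6 cos 322° = 12.29
Leg 2 (163°, 6.2 nmi): east 6.2 sin 163° = 1.81, north 6.2 cos 163° = -5.93
Net displacement: -7.79 east, 6.36 north. Direction back to start is (7.79, -6.36): bearing = atan2(7.79, -6.36) mod 360° = 129.24° ≈ 129°.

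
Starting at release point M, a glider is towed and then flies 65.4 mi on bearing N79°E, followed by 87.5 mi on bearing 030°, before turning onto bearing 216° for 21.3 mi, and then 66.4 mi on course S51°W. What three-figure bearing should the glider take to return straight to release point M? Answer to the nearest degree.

236°

Leg 1 (N79°E, 65.4 mi): east 65.4 sin 79° = 64.20, north 65.4 cos 79° = 12.48
Leg 2 (030°, 87.5 mi): east 87.5 sin 30° = 43.75, north 87.5 cos 30° = 75.78
Leg 3 (216°, 21.3 mi): east 21.3 sin 216° = -12.52, north 21.3 cos 216° = -17.23
Leg 4 (S51°W, 66.4 mi): east 66.4 sin 231° = -51.60, north 66.4 cos 231° = -41.79
Net displacement: 43.83 east, 29.24 north. Direction back to start is (-43.83, -29.24): bearing = atan2(-43.83, -29.24) mod 360° = 236.29° ≈ 236°.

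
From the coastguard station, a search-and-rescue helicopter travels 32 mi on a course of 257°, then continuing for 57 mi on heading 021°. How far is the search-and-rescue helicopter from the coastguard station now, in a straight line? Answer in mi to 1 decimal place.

47.3 mi

Leg 1 (257°, 32 mi): east 32 sin 257° = -31.18, north 32 cos 257° = -7.20
Leg 2 (021°, 57 mi): east 57 sin 21° = 20.43, north 57 cos 21° = 53.21
Net: -10.75 east, 46.02 north. Distance = √((-10.75)² + (46.02)²) = 47.255 mi.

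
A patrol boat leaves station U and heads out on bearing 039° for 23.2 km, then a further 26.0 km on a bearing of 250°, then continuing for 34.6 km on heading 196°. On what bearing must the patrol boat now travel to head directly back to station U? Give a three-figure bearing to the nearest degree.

039°

Leg 1 (039°, 23.2 km): east 23.2 sin 39° = 14.60, north 23.2 cos 39° = 18.03
Leg 2 (250°, 26.0 km): east 26.0 sin 250° = -24.43, north 26.0 cos 250° = -8.89
Leg 3 (196°, 34.6 km): east 34.6 sin 196° = -9.54, north 34.6 cos 196° = -33.26
Net displacement: -19.37 east, -24.12 north. Direction back to start is (19.37, 24.12): bearing = atan2(19.37, 24.12) mod 360° = 38.76° ≈ 039°.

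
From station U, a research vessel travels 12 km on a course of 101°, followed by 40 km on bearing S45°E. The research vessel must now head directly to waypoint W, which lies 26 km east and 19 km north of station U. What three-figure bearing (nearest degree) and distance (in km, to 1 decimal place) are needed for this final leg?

344°, 51.5 km

Leg 1 (101°, 12 km): east 12 sin 101° = 11.78, north 12 cos 101° = -2.29
Leg 2 (S45°E, 40 km): east 40 sin 135° = 28.28, north 40 cos 135° = -28.28
Current position: (40.06, -30.57). Target: (26, 19). Remaining: Δeast = -14.06, Δnorth = 49.57.
Bearing = atan2(-14.06, 49.57) mod 360° = 344.16°; distance = √((-14.06)² + (49.57)²) = 51.530 km.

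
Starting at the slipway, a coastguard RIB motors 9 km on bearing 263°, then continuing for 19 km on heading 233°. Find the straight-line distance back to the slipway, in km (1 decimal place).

27.2 km

Leg 1 (263°, 9 km): east 9 sin 263° = -8.93, north 9 cos 263° = -1.10
Leg 2 (233°, 19 km): east 19 sin 233° = -15.17, north 19 cos 233° = -11.43
Net: -24.11 east, -12.53 north. Distance = √((-24.11)² + (-12.53)²) = 27.169 km.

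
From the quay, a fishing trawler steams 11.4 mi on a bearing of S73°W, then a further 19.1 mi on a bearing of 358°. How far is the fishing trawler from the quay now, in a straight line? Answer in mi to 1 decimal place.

19.5 mi

Leg 1 (S73°W, 11.4 mi): east 11.4 sin 253° = -10.90, north 11.4 cos 253° = -3.33
Leg 2 (358°, 19.1 mi): east 19.1 sin 358° = -0.67, north 19.1 cos 358° = 19.09
Net: -11.57 east, 15.76 north. Distance = √((-11.57)² + (15.76)²) = 19.546 mi.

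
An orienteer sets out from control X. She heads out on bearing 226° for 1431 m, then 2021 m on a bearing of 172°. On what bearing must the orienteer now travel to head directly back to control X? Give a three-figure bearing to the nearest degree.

Leg 1 (226°, 1431 m): east 1431 sin 226° = -1029.38, north 1431 cos 226° = -994.06
Leg 2 (172°, 2021 m): east 2021 sin 172° = 281.27, north 2021 cos 172° = -2001.33
Net displacement: -748.11 east, -2995.39 north. Direction back to start is (748.11, 2995.39): bearing = atan2(748.11, 2995.39) mod 360° = 14.02° ≈ 014°.

014°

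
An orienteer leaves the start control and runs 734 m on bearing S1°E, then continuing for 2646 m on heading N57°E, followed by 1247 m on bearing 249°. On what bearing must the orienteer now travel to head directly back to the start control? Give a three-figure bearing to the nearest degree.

256°

Leg 1 (S1°E, 734 m): east 734 sin 179° = 12.81, north 734 cos 179° = -733.89
Leg 2 (N57°E, 2646 m): east 2646 sin 57° = 2219.12, north 2646 cos 57° = 1441.11
Leg 3 (249°, 1247 m): east 1247 sin 249° = -1164.17, north 1247 cos 249° = -446.88
Net displacement: 1067.76 east, 260.34 north. Direction back to start is (-1067.76, -260.34): bearing = atan2(-1067.76, -260.34) mod 360° = 256.30° ≈ 256°.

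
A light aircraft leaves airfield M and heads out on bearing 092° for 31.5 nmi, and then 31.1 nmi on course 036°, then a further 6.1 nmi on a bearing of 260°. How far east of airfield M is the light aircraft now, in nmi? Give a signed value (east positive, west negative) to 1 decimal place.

43.8 nmi

Leg 1 (092°, 31.5 nmi): east 31.5 sin 92° = 31.48, north 31.5 cos 92° = -1.10
Leg 2 (036°, 31.1 nmi): east 31.1 sin 36° = 18.28, north 31.1 cos 36° = 25.16
Leg 3 (260°, 6.1 nmi): east 6.1 sin 260° = -6.01, north 6.1 cos 260° = -1.06
Net east component: 43.75 nmi.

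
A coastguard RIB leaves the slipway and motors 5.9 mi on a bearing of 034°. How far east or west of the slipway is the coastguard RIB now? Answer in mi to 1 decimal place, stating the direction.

Leg 1 (034°, 5.9 mi): east 5.9 sin 34° = 3.30, north 5.9 cos 34° = 4.89
Net east component: 3.30 mi.

3.3 mi east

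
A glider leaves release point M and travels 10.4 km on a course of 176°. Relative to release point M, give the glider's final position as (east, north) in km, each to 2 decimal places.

(0.73, -10.37)

Leg 1 (176°, 10.4 km): east 10.4 sin 176° = 0.73, north 10.4 cos 176° = -10.37
Summing: 0.73 km east, -10.37 km north → (0.73, -10.37).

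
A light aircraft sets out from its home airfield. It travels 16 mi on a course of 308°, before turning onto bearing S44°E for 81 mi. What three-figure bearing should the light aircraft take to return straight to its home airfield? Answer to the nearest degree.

Leg 1 (308°, 16 mi): east 16 sin 308° = -12.61, north 16 cos 308° = 9.85
Leg 2 (S44°E, 81 mi): east 81 sin 136° = 56.27, north 81 cos 136° = -58.27
Net displacement: 43.66 east, -48.42 north. Direction back to start is (-43.66, 48.42): bearing = atan2(-43.66, 48.42) mod 360° = 317.96° ≈ 318°.

318°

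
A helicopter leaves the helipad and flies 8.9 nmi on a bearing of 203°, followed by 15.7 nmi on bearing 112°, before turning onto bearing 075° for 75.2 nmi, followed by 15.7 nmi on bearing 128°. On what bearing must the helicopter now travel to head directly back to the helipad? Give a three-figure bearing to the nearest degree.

Leg 1 (203°, 8.9 nmi): east 8.9 sin 203° = -3.48, north 8.9 cos 203° = -8.19
Leg 2 (112°, 15.7 nmi): east 15.7 sin 112° = 14.56, north 15.7 cos 112° = -5.88
Leg 3 (075°, 75.2 nmi): east 75.2 sin 75° = 72.64, north 75.2 cos 75° = 19.46
Leg 4 (128°, 15.7 nmi): east 15.7 sin 128° = 12.37, north 15.7 cos 128° = -9.67
Net displacement: 96.09 east, -4.28 north. Direction back to start is (-96.09, 4.28): bearing = atan2(-96.09, 4.28) mod 360° = 272.55° ≈ 273°.

273°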